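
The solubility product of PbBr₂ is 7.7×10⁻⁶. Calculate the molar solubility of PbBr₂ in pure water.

PbBr₂(s) ⇌ Pb²⁺(aq) + 2 Br⁻(aq)
With molar solubility s: [Pb²⁺] = s, [Br⁻] = 2s.
Ksp = [Pb²⁺][Br⁻]^2 = s · (2s)^2 = 4s^3
4s^3 = 7.7×10⁻⁶  ⇒  s^3 = 1.9×10⁻⁶
Taking the 3rd root, s = 1.2×10⁻² mol/L.

1.2×10⁻² M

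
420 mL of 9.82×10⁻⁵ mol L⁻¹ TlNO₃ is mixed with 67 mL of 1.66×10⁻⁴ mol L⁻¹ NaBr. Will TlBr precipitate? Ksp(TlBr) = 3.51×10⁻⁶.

After mixing, V = 420 mL + 67 mL = 487 mL.
[Tl⁺] = (9.82×10⁻⁵)(420)/487 = 8.47×10⁻⁵ mol L⁻¹
[Br⁻] = (1.66×10⁻⁴)(67)/487 = 2.28×10⁻⁵ mol L⁻¹
Q = [Tl⁺][Br⁻] = 1.93×10⁻⁹
Q = 1.93×10⁻⁹ < Ksp = 3.51×10⁻⁶, so the solution is unsaturated and no precipitate forms.

No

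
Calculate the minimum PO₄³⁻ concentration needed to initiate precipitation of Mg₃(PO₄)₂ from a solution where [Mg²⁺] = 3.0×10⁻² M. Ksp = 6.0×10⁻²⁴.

A salt starts to precipitate once the ion product Q reaches its Ksp.
Mg₃(PO₄)₂(s) ⇌ 3 Mg²⁺(aq) + 2 PO₄³⁻(aq)
Ksp = [Mg²⁺]^3[PO₄³⁻]^2 = [PO₄³⁻]^2(3.0×10⁻²)^3
[PO₄³⁻]^2 = 6.0×10⁻²⁴ / (3.0×10⁻²)^3 = 2.2×10⁻¹⁹
[PO₄³⁻] = 4.7×10⁻¹⁰ M

4.7×10⁻¹⁰ M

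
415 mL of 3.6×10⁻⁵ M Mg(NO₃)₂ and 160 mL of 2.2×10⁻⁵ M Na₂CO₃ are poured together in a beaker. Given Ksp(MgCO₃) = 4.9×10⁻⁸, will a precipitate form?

No

After mixing, V = 415 mL + 160 mL = 575 mL.
[Mg²⁺] = (3.6×10⁻⁵)(415)/575 = 2.6×10⁻⁵ M
[CO₃²⁻] = (2.2×10⁻⁵)(160)/575 = 6.1×10⁻⁶ M
Q = [Mg²⁺][CO₃²⁻] = 1.6×10⁻¹⁰
Since Q (1.6×10⁻¹⁰) is less than Ksp (4.9×10⁻⁸), no MgCO₃ precipitates.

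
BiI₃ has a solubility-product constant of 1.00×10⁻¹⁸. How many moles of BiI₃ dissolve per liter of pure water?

BiI₃(s) ⇌ Bi³⁺(aq) + 3 I⁻(aq)
If s mol/L of BiI₃ dissolves, [Bi³⁺] = s and [I⁻] = 3s.
Ksp = [Bi³⁺][I⁻]^3 = s · (3s)^3 = 27s^4
27s^4 = 1.00×10⁻¹⁸  ⇒  s^4 = 3.70×10⁻²⁰
Taking the 4th root, s = 1.39×10⁻⁵ mol L⁻¹.

1.39×10⁻⁵ M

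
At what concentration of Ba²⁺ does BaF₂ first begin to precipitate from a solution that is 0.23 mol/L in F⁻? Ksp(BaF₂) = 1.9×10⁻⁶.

The threshold for precipitation is Q = Ksp.
BaF₂(s) ⇌ Ba²⁺(aq) + 2 F⁻(aq)
Ksp = [Ba²⁺][F⁻]^2 = [Ba²⁺](0.23)^2
[Ba²⁺] = 1.9×10⁻⁶ / (0.23)^2 = 3.6×10⁻⁵
[Ba²⁺] = 3.6×10⁻⁵ mol/L

3.6×10⁻⁵ M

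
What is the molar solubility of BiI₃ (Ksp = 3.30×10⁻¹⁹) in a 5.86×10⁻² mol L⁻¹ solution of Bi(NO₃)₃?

5.93×10⁻⁷ M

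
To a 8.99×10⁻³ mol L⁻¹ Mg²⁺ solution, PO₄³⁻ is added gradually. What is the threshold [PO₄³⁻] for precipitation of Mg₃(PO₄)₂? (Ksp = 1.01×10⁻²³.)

The threshold for precipitation is Q = Ksp.
Mg₃(PO₄)₂(s) ⇌ 3 Mg²⁺(aq) + 2 PO₄³⁻(aq)
Ksp = [Mg²⁺]^3[PO₄³⁻]^2 = [PO₄³⁻]^2(8.99×10⁻³)^3
[PO₄³⁻]^2 = 1.01×10⁻²³ / (8.99×10⁻³)^3 = 1.39×10⁻¹⁷
[PO₄³⁻] = 3.73×10⁻⁹ mol L⁻¹

3.73×10⁻⁹ M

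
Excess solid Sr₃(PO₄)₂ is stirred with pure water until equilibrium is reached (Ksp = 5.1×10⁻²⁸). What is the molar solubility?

Sr₃(PO₄)₂(s) ⇌ 3 Sr²⁺(aq) + 2 PO₄³⁻(aq)
With molar solubility s: [Sr²⁺] = 3s, [PO₄³⁻] = 2s.
Ksp = [Sr²⁺]^3[PO₄³⁻]^2 = (3s)^3 · (2s)^2 = 108s^5
108s^5 = 5.1×10⁻²⁸  ⇒  s^5 = 4.7×10⁻³⁰
s = (4.7×10⁻³⁰)^(1/5) = 1.4×10⁻⁶ M

1.4×10⁻⁶ M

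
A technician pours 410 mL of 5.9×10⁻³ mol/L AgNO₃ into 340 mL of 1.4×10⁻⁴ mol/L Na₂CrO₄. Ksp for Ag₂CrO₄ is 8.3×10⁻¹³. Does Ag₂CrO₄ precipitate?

The combined volume is 750 mL.
[Ag⁺] = (5.9×10⁻³)(410)/750 = 3.2×10⁻³ mol/L
[CrO₄²⁻] = (1.4×10⁻⁴)(340)/750 = 6.3×10⁻⁵ mol/L
Q = [Ag⁺]^2[CrO₄²⁻] = 6.6×10⁻¹⁰
Q = 6.6×10⁻¹⁰ > Ksp = 8.3×10⁻¹³, so the solution is supersaturated and Ag₂CrO₄ precipitates.

Yes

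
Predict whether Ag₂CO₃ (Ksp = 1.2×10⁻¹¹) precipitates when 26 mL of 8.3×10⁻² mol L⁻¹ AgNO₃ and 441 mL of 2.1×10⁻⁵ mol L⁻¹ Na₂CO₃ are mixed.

Yes

Total volume after mixing = 26 + 441 = 467 mL.
[Ag⁺] = (8.3×10⁻²)(26)/467 = 4.6×10⁻³ mol L⁻¹
[CO₃²⁻] = (2.1×10⁻⁵)(441)/467 = 2.0×10⁻⁵ mol L⁻¹
Q = [Ag⁺]^2[CO₃²⁻] = 4.2×10⁻¹⁰
Because Q > Ksp (4.2×10⁻¹⁰ vs 1.2×10⁻¹¹), a precipitate of Ag₂CO₃ forms.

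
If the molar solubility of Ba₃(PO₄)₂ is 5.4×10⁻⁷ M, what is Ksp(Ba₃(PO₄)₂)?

Ksp = 5.0×10⁻³⁰

Ba₃(PO₄)₂(s) ⇌ 3 Ba²⁺(aq) + 2 PO₄³⁻(aq)
Let s be the molar solubility. Then [Ba²⁺] = 3s and [PO₄³⁻] = 2s.
Ksp = [Ba²⁺]^3[PO₄³⁻]^2 = (3s)^3 · (2s)^2 = 108s^5
Ksp = 108 × (5.4×10⁻⁷)^5 = 5.0×10⁻³⁰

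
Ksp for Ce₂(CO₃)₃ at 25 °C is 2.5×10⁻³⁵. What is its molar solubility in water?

Ce₂(CO₃)₃(s) ⇌ 2 Ce³⁺(aq) + 3 CO₃²⁻(aq)
Call the molar solubility s, so that [Ce³⁺] = 2s and [CO₃²⁻] = 3s.
Ksp = [Ce³⁺]^2[CO₃²⁻]^3 = (2s)^2 · (3s)^3 = 108s^5
108s^5 = 2.5×10⁻³⁵  ⇒  s^5 = 2.3×10⁻³⁷
s = 4.7×10⁻⁸ M

4.7×10⁻⁸ M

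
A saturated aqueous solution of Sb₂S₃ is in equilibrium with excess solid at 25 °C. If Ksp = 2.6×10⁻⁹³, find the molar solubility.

Sb₂S₃(s) ⇌ 2 Sb³⁺(aq) + 3 S²⁻(aq)
If s mol/L of Sb₂S₃ dissolves, [Sb³⁺] = 2s and [S²⁻] = 3s.
Ksp = [Sb³⁺]^2[S²⁻]^3 = (2s)^2 · (3s)^3 = 108s^5
108s^5 = 2.6×10⁻⁹³  ⇒  s^5 = 2.4×10⁻⁹⁵
s = (2.4×10⁻⁹⁵)^(1/5) = 1.2×10⁻¹⁹ mol L⁻¹

1.2×10⁻¹⁹ M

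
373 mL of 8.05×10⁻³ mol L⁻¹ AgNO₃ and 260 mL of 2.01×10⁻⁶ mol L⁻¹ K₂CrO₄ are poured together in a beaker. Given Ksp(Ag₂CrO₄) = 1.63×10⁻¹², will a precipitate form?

Total volume after mixing = 373 + 260 = 633 mL.
[Ag⁺] = (8.05×10⁻³)(373)/633 = 4.74×10⁻³ mol L⁻¹
[CrO₄²⁻] = (2.01×10⁻⁶)(260)/633 = 8.26×10⁻⁷ mol L⁻¹
Q = [Ag⁺]^2[CrO₄²⁻] = 1.86×10⁻¹¹
Because Q > Ksp (1.86×10⁻¹¹ vs 1.63×10⁻¹²), a precipitate of Ag₂CrO₄ forms.

Yes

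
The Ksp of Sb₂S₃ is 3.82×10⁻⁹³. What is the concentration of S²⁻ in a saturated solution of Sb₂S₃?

3.86×10⁻¹⁹ M

Sb₂S₃(s) ⇌ 2 Sb³⁺(aq) + 3 S²⁻(aq)
If s mol/L of Sb₂S₃ dissolves, [Sb³⁺] = 2s and [S²⁻] = 3s.
Ksp = [Sb³⁺]^2[S²⁻]^3 = (2s)^2 · (3s)^3 = 108s^5 = 3.82×10⁻⁹³
s = 1.29×10⁻¹⁹ mol L⁻¹
[S²⁻] = 3s = 3.86×10⁻¹⁹ mol L⁻¹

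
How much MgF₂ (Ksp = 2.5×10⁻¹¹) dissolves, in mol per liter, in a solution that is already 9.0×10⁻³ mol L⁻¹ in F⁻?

3.1×10⁻⁷ M

MgF₂(s) ⇌ Mg²⁺(aq) + 2 F⁻(aq)
Let s be the solubility of MgF₂ here. The common ion gives [F⁻] ≈ 9.0×10⁻³ mol L⁻¹, and [Mg²⁺] = s.
Ksp = [Mg²⁺][F⁻]^2 = s(9.0×10⁻³)^2
s = 2.5×10⁻¹¹ / (9.0×10⁻³)^2 = 3.1×10⁻⁷
s = 3.1×10⁻⁷ mol L⁻¹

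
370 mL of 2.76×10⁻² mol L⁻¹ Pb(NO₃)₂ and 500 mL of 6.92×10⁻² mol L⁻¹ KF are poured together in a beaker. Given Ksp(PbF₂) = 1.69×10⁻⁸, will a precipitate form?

Total volume after mixing = 370 + 500 = 870 mL.
[Pb²⁺] = (2.76×10⁻²)(370)/870 = 1.17×10⁻² mol L⁻¹
[F⁻] = (6.92×10⁻²)(500)/870 = 3.98×10⁻² mol L⁻¹
Q = [Pb²⁺][F⁻]^2 = 1.86×10⁻⁵
Q = 1.86×10⁻⁵ > Ksp = 1.69×10⁻⁸, so the solution is supersaturated and PbF₂ precipitates.

Yes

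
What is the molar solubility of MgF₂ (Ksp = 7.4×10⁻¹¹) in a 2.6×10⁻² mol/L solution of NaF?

1.1×10⁻⁷ M

MgF₂(s) ⇌ Mg²⁺(aq) + 2 F⁻(aq)
With F⁻ already at 2.6×10⁻² mol/L and s small, take [F⁻] ≈ 2.6×10⁻² mol/L and [Mg²⁺] = s.
Ksp = [Mg²⁺][F⁻]^2 = s(2.6×10⁻²)^2
s = 7.4×10⁻¹¹ / (2.6×10⁻²)^2 = 1.1×10⁻⁷
s = 1.1×10⁻⁷ mol/L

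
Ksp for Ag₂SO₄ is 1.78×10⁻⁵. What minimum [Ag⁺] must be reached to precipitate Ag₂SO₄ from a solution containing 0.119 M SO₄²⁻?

1.22×10⁻² M

A salt starts to precipitate once the ion product Q reaches its Ksp.
Ag₂SO₄(s) ⇌ 2 Ag⁺(aq) + SO₄²⁻(aq)
Ksp = [Ag⁺]^2[SO₄²⁻] = [Ag⁺]^2(0.119)
[Ag⁺]^2 = 1.78×10⁻⁵ / (0.119) = 1.50×10⁻⁴
[Ag⁺] = 1.22×10⁻² M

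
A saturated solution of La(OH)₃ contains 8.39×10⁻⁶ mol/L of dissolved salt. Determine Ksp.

Ksp = 1.34×10⁻¹⁹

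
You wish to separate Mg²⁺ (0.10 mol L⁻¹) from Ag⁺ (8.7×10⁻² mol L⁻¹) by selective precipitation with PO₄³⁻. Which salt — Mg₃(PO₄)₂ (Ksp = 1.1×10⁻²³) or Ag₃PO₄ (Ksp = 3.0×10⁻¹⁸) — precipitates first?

A salt starts to precipitate once the ion product Q reaches its Ksp.
For Mg₃(PO₄)₂: [PO₄³⁻] = (Ksp/[Mg²⁺]^3)^(1/2) = 1.0×10⁻¹⁰ mol L⁻¹
For Ag₃PO₄: [PO₄³⁻] = (Ksp/[Ag⁺]^3) = 4.6×10⁻¹⁵ mol L⁻¹
Ag₃PO₄ requires the lower [PO₄³⁻], so it precipitates first.

Ag₃PO₄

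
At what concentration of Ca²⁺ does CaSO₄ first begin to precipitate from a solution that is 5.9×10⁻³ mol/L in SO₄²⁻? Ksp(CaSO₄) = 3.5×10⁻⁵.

5.9×10⁻³ M

Precipitation begins when Q = Ksp.
CaSO₄(s) ⇌ Ca²⁺(aq) + SO₄²⁻(aq)
Ksp = [Ca²⁺][SO₄²⁻] = [Ca²⁺](5.9×10⁻³)
[Ca²⁺] = 3.5×10⁻⁵ / (5.9×10⁻³) = 5.9×10⁻³
[Ca²⁺] = 5.9×10⁻³ mol/L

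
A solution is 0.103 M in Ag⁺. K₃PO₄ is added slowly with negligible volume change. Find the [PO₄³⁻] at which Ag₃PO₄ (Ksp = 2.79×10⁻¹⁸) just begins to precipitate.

Precipitation begins when Q = Ksp.
Ag₃PO₄(s) ⇌ 3 Ag⁺(aq) + PO₄³⁻(aq)
Ksp = [Ag⁺]^3[PO₄³⁻] = [PO₄³⁻](0.103)^3
[PO₄³⁻] = 2.79×10⁻¹⁸ / (0.103)^3 = 2.55×10⁻¹⁵
[PO₄³⁻] = 2.55×10⁻¹⁵ M

2.55×10⁻¹⁵ M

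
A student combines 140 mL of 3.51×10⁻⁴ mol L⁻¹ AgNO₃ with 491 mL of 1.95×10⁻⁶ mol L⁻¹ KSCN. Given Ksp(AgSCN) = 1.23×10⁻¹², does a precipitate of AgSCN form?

Total volume after mixing = 140 + 491 = 631 mL.
[Ag⁺] = (3.51×10⁻⁴)(140)/631 = 7.79×10⁻⁵ mol L⁻¹
[SCN⁻] = (1.95×10⁻⁶)(491)/631 = 1.52×10⁻⁶ mol L⁻¹
Q = [Ag⁺][SCN⁻] = 1.18×10⁻¹⁰
Because Q > Ksp (1.18×10⁻¹⁰ vs 1.23×10⁻¹²), a precipitate of AgSCN forms.

Yes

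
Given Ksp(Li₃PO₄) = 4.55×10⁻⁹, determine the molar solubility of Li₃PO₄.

Li₃PO₄(s) ⇌ 3 Li⁺(aq) + PO₄³⁻(aq)
Call the molar solubility s, so that [Li⁺] = 3s and [PO₄³⁻] = s.
Ksp = [Li⁺]^3[PO₄³⁻] = (3s)^3 · s = 27s^4
27s^4 = 4.55×10⁻⁹  ⇒  s^4 = 1.69×10⁻¹⁰
s = 3.60×10⁻³ mol/L

3.60×10⁻³ M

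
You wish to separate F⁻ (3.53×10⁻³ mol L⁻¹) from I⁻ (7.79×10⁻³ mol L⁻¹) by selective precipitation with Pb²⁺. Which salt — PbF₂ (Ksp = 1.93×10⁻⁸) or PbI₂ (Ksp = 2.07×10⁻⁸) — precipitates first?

PbI₂

Precipitation begins when Q = Ksp.
For PbF₂: [Pb²⁺] = (Ksp/[F⁻]^2) = 1.55×10⁻³ mol L⁻¹
For PbI₂: [Pb²⁺] = (Ksp/[I⁻]^2) = 3.41×10⁻⁴ mol L⁻¹
PbI₂ requires the lower [Pb²⁺], so it precipitates first.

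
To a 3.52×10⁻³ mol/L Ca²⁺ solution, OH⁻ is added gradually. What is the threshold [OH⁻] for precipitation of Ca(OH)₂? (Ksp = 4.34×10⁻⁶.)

3.51×10⁻² M

Each salt precipitates once Q = Ksp for that salt.
Ca(OH)₂(s) ⇌ Ca²⁺(aq) + 2 OH⁻(aq)
Ksp = [Ca²⁺][OH⁻]^2 = [OH⁻]^2(3.52×10⁻³)
[OH⁻]^2 = 4.34×10⁻⁶ / (3.52×10⁻³) = 1.23×10⁻³
[OH⁻] = 3.51×10⁻² mol/L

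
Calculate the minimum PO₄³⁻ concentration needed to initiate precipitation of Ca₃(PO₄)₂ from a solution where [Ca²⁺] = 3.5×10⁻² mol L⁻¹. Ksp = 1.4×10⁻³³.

5.7×10⁻¹⁵ M

The threshold for precipitation is Q = Ksp.
Ca₃(PO₄)₂(s) ⇌ 3 Ca²⁺(aq) + 2 PO₄³⁻(aq)
Ksp = [Ca²⁺]^3[PO₄³⁻]^2 = [PO₄³⁻]^2(3.5×10⁻²)^3
[PO₄³⁻]^2 = 1.4×10⁻³³ / (3.5×10⁻²)^3 = 3.3×10⁻²⁹
[PO₄³⁻] = 5.7×10⁻¹⁵ mol L⁻¹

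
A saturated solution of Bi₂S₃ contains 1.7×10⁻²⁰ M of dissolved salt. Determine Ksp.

Ksp = 1.5×10⁻⁹⁷

Bi₂S₃(s) ⇌ 2 Bi³⁺(aq) + 3 S²⁻(aq)
Call the molar solubility s, so that [Bi³⁺] = 2s and [S²⁻] = 3s.
Ksp = [Bi³⁺]^2[S²⁻]^3 = (2s)^2 · (3s)^3 = 108s^5
Ksp = 108 × (1.7×10⁻²⁰)^5 = 1.5×10⁻⁹⁷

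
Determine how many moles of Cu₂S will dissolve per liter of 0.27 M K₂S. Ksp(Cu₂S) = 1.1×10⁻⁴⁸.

Cu₂S(s) ⇌ 2 Cu⁺(aq) + S²⁻(aq)
The solution already contains S²⁻ at 0.27 M. Let s be the molar solubility of Cu₂S.
[S²⁻] ≈ 0.27 M (common ion dominates); [Cu⁺] = 2s.
Ksp = [Cu⁺]^2[S²⁻] = (2s)^2(0.27)
(2s)^2 = 1.1×10⁻⁴⁸ / (0.27) = 4.1×10⁻⁴⁸
s = 1.0×10⁻²⁴ M

1.0×10⁻²⁴ M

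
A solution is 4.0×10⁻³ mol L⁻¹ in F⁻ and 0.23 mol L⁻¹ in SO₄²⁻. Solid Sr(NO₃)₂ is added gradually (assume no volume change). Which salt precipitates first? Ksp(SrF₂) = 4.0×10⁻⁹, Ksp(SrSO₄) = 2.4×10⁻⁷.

Precipitation begins when Q = Ksp.
For SrF₂: [Sr²⁺] = (Ksp/[F⁻]^2) = 2.5×10⁻⁴ mol L⁻¹
For SrSO₄: [Sr²⁺] = (Ksp/[SO₄²⁻]) = 1.0×10⁻⁶ mol L⁻¹
Since SrSO₄ needs less Sr²⁺ to reach saturation, it precipitates first.

SrSO₄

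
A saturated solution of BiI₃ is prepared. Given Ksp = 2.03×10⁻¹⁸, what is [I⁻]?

4.97×10⁻⁵ M

BiI₃(s) ⇌ Bi³⁺(aq) + 3 I⁻(aq)
With molar solubility s: [Bi³⁺] = s, [I⁻] = 3s.
Ksp = [Bi³⁺][I⁻]^3 = s · (3s)^3 = 27s^4 = 2.03×10⁻¹⁸
s = 1.66×10⁻⁵ mol/L
[I⁻] = 3s = 4.97×10⁻⁵ mol/L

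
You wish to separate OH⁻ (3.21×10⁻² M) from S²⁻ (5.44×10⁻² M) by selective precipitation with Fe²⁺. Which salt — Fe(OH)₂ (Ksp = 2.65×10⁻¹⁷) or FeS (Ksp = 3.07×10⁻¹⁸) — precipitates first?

The threshold for precipitation is Q = Ksp.
For Fe(OH)₂: [Fe²⁺] = (Ksp/[OH⁻]^2) = 2.57×10⁻¹⁴ M
For FeS: [Fe²⁺] = (Ksp/[S²⁻]) = 5.64×10⁻¹⁷ M
Since FeS needs less Fe²⁺ to reach saturation, it precipitates first.

FeS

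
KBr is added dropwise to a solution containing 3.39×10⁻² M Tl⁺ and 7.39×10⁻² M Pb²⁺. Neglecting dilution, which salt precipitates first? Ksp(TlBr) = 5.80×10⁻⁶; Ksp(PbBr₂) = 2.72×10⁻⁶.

TlBr

Each salt precipitates once Q = Ksp for that salt.
For TlBr: [Br⁻] = (Ksp/[Tl⁺]) = 1.71×10⁻⁴ M
For PbBr₂: [Br⁻] = (Ksp/[Pb²⁺])^(1/2) = 6.07×10⁻³ M
Since TlBr needs less Br⁻ to reach saturation, it precipitates first.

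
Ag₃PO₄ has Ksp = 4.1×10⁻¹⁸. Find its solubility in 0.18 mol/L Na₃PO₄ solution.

Ag₃PO₄(s) ⇌ 3 Ag⁺(aq) + PO₄³⁻(aq)
PO₄³⁻ is already present at 0.18 mol/L. If s mol/L of Ag₃PO₄ dissolves, [Ag⁺] = 3s while [PO₄³⁻] ≈ 0.18 mol/L.
Ksp = [Ag⁺]^3[PO₄³⁻] = (3s)^3(0.18)
(3s)^3 = 4.1×10⁻¹⁸ / (0.18) = 2.3×10⁻¹⁷
s = 9.4×10⁻⁷ mol/L

9.4×10⁻⁷ M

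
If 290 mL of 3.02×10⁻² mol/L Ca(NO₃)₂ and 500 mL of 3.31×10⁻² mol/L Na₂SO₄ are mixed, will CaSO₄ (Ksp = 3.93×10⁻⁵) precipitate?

Yes

After mixing, V = 290 mL + 500 mL = 790 mL.
[Ca²⁺] = (3.02×10⁻²)(290)/790 = 1.11×10⁻² mol/L
[SO₄²⁻] = (3.31×10⁻²)(500)/790 = 2.09×10⁻² mol/L
Q = [Ca²⁺][SO₄²⁻] = 2.32×10⁻⁴
Q = 2.32×10⁻⁴ > Ksp = 3.93×10⁻⁵, so the solution is supersaturated and CaSO₄ precipitates.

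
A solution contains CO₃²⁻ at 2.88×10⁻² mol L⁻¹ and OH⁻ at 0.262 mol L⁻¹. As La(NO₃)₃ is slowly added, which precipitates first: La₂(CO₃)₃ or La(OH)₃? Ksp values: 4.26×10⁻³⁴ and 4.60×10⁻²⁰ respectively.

La(OH)₃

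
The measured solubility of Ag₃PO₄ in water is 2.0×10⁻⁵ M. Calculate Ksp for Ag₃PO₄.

Ksp = 4.3×10⁻¹⁸

Ag₃PO₄(s) ⇌ 3 Ag⁺(aq) + PO₄³⁻(aq)
For each mole of Ag₃PO₄ that dissolves per liter, [Ag⁺] = 3s and [PO₄³⁻] = s; let s denote this solubility.
Ksp = [Ag⁺]^3[PO₄³⁻] = (3s)^3 · s = 27s^4
Ksp = 27 × (2.0×10⁻⁵)^4 = 4.3×10⁻¹⁸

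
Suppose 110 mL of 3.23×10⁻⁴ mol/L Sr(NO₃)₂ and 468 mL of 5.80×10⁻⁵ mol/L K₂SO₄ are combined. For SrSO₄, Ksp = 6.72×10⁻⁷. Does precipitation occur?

No

After mixing, V = 110 mL + 468 mL = 578 mL.
[Sr²⁺] = (3.23×10⁻⁴)(110)/578 = 6.15×10⁻⁵ mol/L
[SO₄²⁻] = (5.80×10⁻⁵)(468)/578 = 4.70×10⁻⁵ mol/L
Q = [Sr²⁺][SO₄²⁻] = 2.89×10⁻⁹
Q = 2.89×10⁻⁹ < Ksp = 6.72×10⁻⁷, so the solution is unsaturated and no precipitate forms.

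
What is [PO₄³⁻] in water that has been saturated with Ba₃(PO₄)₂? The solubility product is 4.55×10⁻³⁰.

1.06×10⁻⁶ M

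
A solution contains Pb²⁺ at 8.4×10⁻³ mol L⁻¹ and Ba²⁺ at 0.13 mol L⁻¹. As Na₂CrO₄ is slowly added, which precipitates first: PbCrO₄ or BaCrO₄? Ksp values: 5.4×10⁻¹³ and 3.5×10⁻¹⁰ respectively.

PbCrO₄

Precipitation of each salt begins when its ion product equals Ksp.
For PbCrO₄: [CrO₄²⁻] = (Ksp/[Pb²⁺]) = 6.4×10⁻¹¹ mol L⁻¹
For BaCrO₄: [CrO₄²⁻] = (Ksp/[Ba²⁺]) = 2.7×10⁻⁹ mol L⁻¹
PbCrO₄ requires the lower [CrO₄²⁻], so it precipitates first.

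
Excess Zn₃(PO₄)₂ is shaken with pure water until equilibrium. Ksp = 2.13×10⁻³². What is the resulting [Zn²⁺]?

Zn₃(PO₄)₂(s) ⇌ 3 Zn²⁺(aq) + 2 PO₄³⁻(aq)
With molar solubility s: [Zn²⁺] = 3s, [PO₄³⁻] = 2s.
Ksp = [Zn²⁺]^3[PO₄³⁻]^2 = (3s)^3 · (2s)^2 = 108s^5 = 2.13×10⁻³²
s = 1.82×10⁻⁷ M
[Zn²⁺] = 3s = 5.45×10⁻⁷ M

5.45×10⁻⁷ M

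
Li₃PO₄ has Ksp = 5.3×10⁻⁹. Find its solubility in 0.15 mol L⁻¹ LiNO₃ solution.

Li₃PO₄(s) ⇌ 3 Li⁺(aq) + PO₄³⁻(aq)
With Li⁺ already at 0.15 mol L⁻¹ and s small, take [Li⁺] ≈ 0.15 mol L⁻¹ and [PO₄³⁻] = s.
Ksp = [Li⁺]^3[PO₄³⁻] = (0.15)^3s
s = 5.3×10⁻⁹ / (0.15)^3 = 1.6×10⁻⁶
s = 1.6×10⁻⁶ mol L⁻¹

1.6×10⁻⁶ M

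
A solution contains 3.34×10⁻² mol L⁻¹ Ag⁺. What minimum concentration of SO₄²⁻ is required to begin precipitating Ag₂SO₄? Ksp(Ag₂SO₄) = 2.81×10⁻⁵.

2.52×10⁻² M

Precipitation begins when Q = Ksp.
Ag₂SO₄(s) ⇌ 2 Ag⁺(aq) + SO₄²⁻(aq)
Ksp = [Ag⁺]^2[SO₄²⁻] = [SO₄²⁻](3.34×10⁻²)^2
[SO₄²⁻] = 2.81×10⁻⁵ / (3.34×10⁻²)^2 = 2.52×10⁻²
[SO₄²⁻] = 2.52×10⁻² mol L⁻¹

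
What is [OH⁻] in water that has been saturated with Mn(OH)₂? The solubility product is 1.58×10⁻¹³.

Mn(OH)₂(s) ⇌ Mn²⁺(aq) + 2 OH⁻(aq)
Call the molar solubility s, so that [Mn²⁺] = s and [OH⁻] = 2s.
Ksp = [Mn²⁺][OH⁻]^2 = s · (2s)^2 = 4s^3 = 1.58×10⁻¹³
s = 3.41×10⁻⁵ M
[OH⁻] = 2s = 6.81×10⁻⁵ M

6.81×10⁻⁵ M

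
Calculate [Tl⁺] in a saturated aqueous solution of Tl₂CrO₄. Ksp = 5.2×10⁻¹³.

1.0×10⁻⁴ M

Tl₂CrO₄(s) ⇌ 2 Tl⁺(aq) + CrO₄²⁻(aq)
If s mol/L of Tl₂CrO₄ dissolves, [Tl⁺] = 2s and [CrO₄²⁻] = s.
Ksp = [Tl⁺]^2[CrO₄²⁻] = (2s)^2 · s = 4s^3 = 5.2×10⁻¹³
s = 5.1×10⁻⁵ M
[Tl⁺] = 2s = 1.0×10⁻⁴ M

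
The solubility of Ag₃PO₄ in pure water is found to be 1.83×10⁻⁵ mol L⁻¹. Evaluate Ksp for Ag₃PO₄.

Ksp = 3.03×10⁻¹⁸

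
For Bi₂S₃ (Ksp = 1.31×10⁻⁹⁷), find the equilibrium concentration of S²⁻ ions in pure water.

4.94×10⁻²⁰ M

Bi₂S₃(s) ⇌ 2 Bi³⁺(aq) + 3 S²⁻(aq)
Let s be the molar solubility. Then [Bi³⁺] = 2s and [S²⁻] = 3s.
Ksp = [Bi³⁺]^2[S²⁻]^3 = (2s)^2 · (3s)^3 = 108s^5 = 1.31×10⁻⁹⁷
s = 1.65×10⁻²⁰ mol L⁻¹
[S²⁻] = 3s = 4.94×10⁻²⁰ mol L⁻¹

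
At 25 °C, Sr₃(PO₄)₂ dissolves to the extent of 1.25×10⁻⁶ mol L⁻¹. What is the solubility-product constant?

Ksp = 3.30×10⁻²⁸

Sr₃(PO₄)₂(s) ⇌ 3 Sr²⁺(aq) + 2 PO₄³⁻(aq)
Let s be the molar solubility. Then [Sr²⁺] = 3s and [PO₄³⁻] = 2s.
Ksp = [Sr²⁺]^3[PO₄³⁻]^2 = (3s)^3 · (2s)^2 = 108s^5
Ksp = 108 × (1.25×10⁻⁶)^5 = 3.30×10⁻²⁸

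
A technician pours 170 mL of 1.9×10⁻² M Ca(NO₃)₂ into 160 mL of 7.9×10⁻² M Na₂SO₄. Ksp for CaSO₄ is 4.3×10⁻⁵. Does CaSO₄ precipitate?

Yes

After mixing, V = 170 mL + 160 mL = 330 mL.
[Ca²⁺] = (1.9×10⁻²)(170)/330 = 9.8×10⁻³ M
[SO₄²⁻] = (7.9×10⁻²)(160)/330 = 3.8×10⁻² M
Q = [Ca²⁺][SO₄²⁻] = 3.7×10⁻⁴
Q = 3.7×10⁻⁴ > Ksp = 4.3×10⁻⁵, so the solution is supersaturated and CaSO₄ precipitates.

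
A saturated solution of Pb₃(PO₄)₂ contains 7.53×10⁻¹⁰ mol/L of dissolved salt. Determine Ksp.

Ksp = 2.61×10⁻⁴⁴

Pb₃(PO₄)₂(s) ⇌ 3 Pb²⁺(aq) + 2 PO₄³⁻(aq)
Call the molar solubility s, so that [Pb²⁺] = 3s and [PO₄³⁻] = 2s.
Ksp = [Pb²⁺]^3[PO₄³⁻]^2 = (3s)^3 · (2s)^2 = 108s^5
Ksp = 108 × (7.53×10⁻¹⁰)^5 = 2.61×10⁻⁴⁴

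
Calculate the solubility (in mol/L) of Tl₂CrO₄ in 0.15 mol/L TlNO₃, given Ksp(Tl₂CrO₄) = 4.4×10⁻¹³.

2.0×10⁻¹¹ M

Tl₂CrO₄(s) ⇌ 2 Tl⁺(aq) + CrO₄²⁻(aq)
With Tl⁺ already at 0.15 mol/L and s small, take [Tl⁺] ≈ 0.15 mol/L and [CrO₄²⁻] = s.
Ksp = [Tl⁺]^2[CrO₄²⁻] = (0.15)^2s
s = 4.4×10⁻¹³ / (0.15)^2 = 2.0×10⁻¹¹
s = 2.0×10⁻¹¹ mol/L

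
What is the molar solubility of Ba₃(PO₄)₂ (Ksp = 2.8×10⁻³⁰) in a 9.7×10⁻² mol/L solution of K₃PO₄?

Ba₃(PO₄)₂(s) ⇌ 3 Ba²⁺(aq) + 2 PO₄³⁻(aq)
PO₄³⁻ is already present at 9.7×10⁻² mol/L. If s mol/L of Ba₃(PO₄)₂ dissolves, [Ba²⁺] = 3s while [PO₄³⁻] ≈ 9.7×10⁻² mol/L.
Ksp = [Ba²⁺]^3[PO₄³⁻]^2 = (3s)^3(9.7×10⁻²)^2
(3s)^3 = 2.8×10⁻³⁰ / (9.7×10⁻²)^2 = 3.0×10⁻²⁸
s = 2.2×10⁻¹⁰ mol/L

2.2×10⁻¹⁰ M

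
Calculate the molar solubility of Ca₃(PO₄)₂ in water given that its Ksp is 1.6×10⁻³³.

1.1×10⁻⁷ M

Ca₃(PO₄)₂(s) ⇌ 3 Ca²⁺(aq) + 2 PO₄³⁻(aq)
If s mol/L of Ca₃(PO₄)₂ dissolves, [Ca²⁺] = 3s and [PO₄³⁻] = 2s.
Ksp = [Ca²⁺]^3[PO₄³⁻]^2 = (3s)^3 · (2s)^2 = 108s^5
108s^5 = 1.6×10⁻³³  ⇒  s^5 = 1.5×10⁻³⁵
s = (1.5×10⁻³⁵)^(1/5) = 1.1×10⁻⁷ M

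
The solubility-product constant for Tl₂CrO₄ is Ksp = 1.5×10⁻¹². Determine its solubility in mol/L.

7.2×10⁻⁵ M

Tl₂CrO₄(s) ⇌ 2 Tl⁺(aq) + CrO₄²⁻(aq)
If s mol/L of Tl₂CrO₄ dissolves, [Tl⁺] = 2s and [CrO₄²⁻] = s.
Ksp = [Tl⁺]^2[CrO₄²⁻] = (2s)^2 · s = 4s^3
4s^3 = 1.5×10⁻¹²  ⇒  s^3 = 3.8×10⁻¹³
s = (3.8×10⁻¹³)^(1/3) = 7.2×10⁻⁵ M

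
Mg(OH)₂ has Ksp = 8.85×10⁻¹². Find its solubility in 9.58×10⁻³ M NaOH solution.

9.64×10⁻⁸ M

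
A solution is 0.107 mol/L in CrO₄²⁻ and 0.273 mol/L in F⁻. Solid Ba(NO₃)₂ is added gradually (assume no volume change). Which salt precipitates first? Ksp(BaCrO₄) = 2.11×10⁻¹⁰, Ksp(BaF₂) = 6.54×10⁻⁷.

BaCrO₄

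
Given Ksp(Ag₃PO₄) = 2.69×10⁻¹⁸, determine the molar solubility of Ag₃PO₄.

Ag₃PO₄(s) ⇌ 3 Ag⁺(aq) + PO₄³⁻(aq)
Let s be the molar solubility. Then [Ag⁺] = 3s and [PO₄³⁻] = s.
Ksp = [Ag⁺]^3[PO₄³⁻] = (3s)^3 · s = 27s^4
27s^4 = 2.69×10⁻¹⁸  ⇒  s^4 = 9.96×10⁻²⁰
s = (9.96×10⁻²⁰)^(1/4) = 1.78×10⁻⁵ M

1.78×10⁻⁵ M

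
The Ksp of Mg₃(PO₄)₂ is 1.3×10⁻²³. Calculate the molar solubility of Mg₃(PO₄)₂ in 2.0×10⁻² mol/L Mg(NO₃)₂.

6.4×10⁻¹⁰ M

Mg₃(PO₄)₂(s) ⇌ 3 Mg²⁺(aq) + 2 PO₄³⁻(aq)
With Mg²⁺ already at 2.0×10⁻² mol/L and s small, take [Mg²⁺] ≈ 2.0×10⁻² mol/L and [PO₄³⁻] = 2s.
Ksp = [Mg²⁺]^3[PO₄³⁻]^2 = (2.0×10⁻²)^3(2s)^2
(2s)^2 = 1.3×10⁻²³ / (2.0×10⁻²)^3 = 1.6×10⁻¹⁸
s = 6.4×10⁻¹⁰ mol/L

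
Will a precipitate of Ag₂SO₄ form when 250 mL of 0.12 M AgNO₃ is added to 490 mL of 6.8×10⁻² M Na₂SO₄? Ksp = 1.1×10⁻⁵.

Yes

Total volume after mixing = 250 + 490 = 740 mL.
[Ag⁺] = (0.12)(250)/740 = 4.1×10⁻² M
[SO₄²⁻] = (6.8×10⁻²)(490)/740 = 4.5×10⁻² M
Q = [Ag⁺]^2[SO₄²⁻] = 7.4×10⁻⁵
Since Q (7.4×10⁻⁵) exceeds Ksp (1.1×10⁻⁵), Ag₂SO₄ will precipitate.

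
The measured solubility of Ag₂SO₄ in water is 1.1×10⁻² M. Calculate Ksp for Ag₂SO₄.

Ksp = 5.3×10⁻⁶

Ag₂SO₄(s) ⇌ 2 Ag⁺(aq) + SO₄²⁻(aq)
Let s be the molar solubility. Then [Ag⁺] = 2s and [SO₄²⁻] = s.
Ksp = [Ag⁺]^2[SO₄²⁻] = (2s)^2 · s = 4s^3
Ksp = 4 × (1.1×10⁻²)^3 = 5.3×10⁻⁶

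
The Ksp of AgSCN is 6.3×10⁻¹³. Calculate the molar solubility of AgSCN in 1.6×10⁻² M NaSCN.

3.9×10⁻¹¹ M

AgSCN(s) ⇌ Ag⁺(aq) + SCN⁻(aq)
The solution already contains SCN⁻ at 1.6×10⁻² M. Let s be the molar solubility of AgSCN.
[SCN⁻] ≈ 1.6×10⁻² M (common ion dominates); [Ag⁺] = s.
Ksp = [Ag⁺][SCN⁻] = s(1.6×10⁻²)
s = 6.3×10⁻¹³ / (1.6×10⁻²) = 3.9×10⁻¹¹
s = 3.9×10⁻¹¹ M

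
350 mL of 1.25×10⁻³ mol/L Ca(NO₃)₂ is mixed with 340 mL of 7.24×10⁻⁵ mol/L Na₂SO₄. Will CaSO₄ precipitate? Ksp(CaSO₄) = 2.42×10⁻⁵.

Total volume after mixing = 350 + 340 = 690 mL.
[Ca²⁺] = (1.25×10⁻³)(350)/690 = 6.34×10⁻⁴ mol/L
[SO₄²⁻] = (7.24×10⁻⁵)(340)/690 = 3.57×10⁻⁵ mol/L
Q = [Ca²⁺][SO₄²⁻] = 2.26×10⁻⁸
Since Q (2.26×10⁻⁸) is less than Ksp (2.42×10⁻⁵), no CaSO₄ precipitates.

No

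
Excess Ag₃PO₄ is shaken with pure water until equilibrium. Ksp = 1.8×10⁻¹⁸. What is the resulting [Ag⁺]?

4.8×10⁻⁵ M

Ag₃PO₄(s) ⇌ 3 Ag⁺(aq) + PO₄³⁻(aq)
Let s be the molar solubility. Then [Ag⁺] = 3s and [PO₄³⁻] = s.
Ksp = [Ag⁺]^3[PO₄³⁻] = (3s)^3 · s = 27s^4 = 1.8×10⁻¹⁸
s = 1.6×10⁻⁵ M
[Ag⁺] = 3s = 4.8×10⁻⁵ M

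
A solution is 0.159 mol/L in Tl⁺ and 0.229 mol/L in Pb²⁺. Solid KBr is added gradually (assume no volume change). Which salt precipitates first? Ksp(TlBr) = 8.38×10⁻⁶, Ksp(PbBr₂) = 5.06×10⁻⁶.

TlBr

Precipitation begins when Q = Ksp.
For TlBr: [Br⁻] = (Ksp/[Tl⁺]) = 5.27×10⁻⁵ mol/L
For PbBr₂: [Br⁻] = (Ksp/[Pb²⁺])^(1/2) = 4.70×10⁻³ mol/L
Since TlBr needs less Br⁻ to reach saturation, it precipitates first.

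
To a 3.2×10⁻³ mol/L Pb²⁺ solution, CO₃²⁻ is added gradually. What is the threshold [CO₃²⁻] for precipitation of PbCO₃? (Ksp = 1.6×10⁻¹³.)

5.0×10⁻¹¹ M

Precipitation of each salt begins when its ion product equals Ksp.
PbCO₃(s) ⇌ Pb²⁺(aq) + CO₃²⁻(aq)
Ksp = [Pb²⁺][CO₃²⁻] = [CO₃²⁻](3.2×10⁻³)
[CO₃²⁻] = 1.6×10⁻¹³ / (3.2×10⁻³) = 5.0×10⁻¹¹
[CO₃²⁻] = 5.0×10⁻¹¹ mol/L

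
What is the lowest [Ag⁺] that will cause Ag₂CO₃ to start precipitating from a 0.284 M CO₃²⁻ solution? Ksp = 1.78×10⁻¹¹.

7.92×10⁻⁶ M

Precipitation begins when Q = Ksp.
Ag₂CO₃(s) ⇌ 2 Ag⁺(aq) + CO₃²⁻(aq)
Ksp = [Ag⁺]^2[CO₃²⁻] = [Ag⁺]^2(0.284)
[Ag⁺]^2 = 1.78×10⁻¹¹ / (0.284) = 6.27×10⁻¹¹
[Ag⁺] = 7.92×10⁻⁶ M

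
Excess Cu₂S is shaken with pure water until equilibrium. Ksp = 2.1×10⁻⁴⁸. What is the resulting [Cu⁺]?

Cu₂S(s) ⇌ 2 Cu⁺(aq) + S²⁻(aq)
With molar solubility s: [Cu⁺] = 2s, [S²⁻] = s.
Ksp = [Cu⁺]^2[S²⁻] = (2s)^2 · s = 4s^3 = 2.1×10⁻⁴⁸
s = 8.1×10⁻¹⁷ mol L⁻¹
[Cu⁺] = 2s = 1.6×10⁻¹⁶ mol L⁻¹

1.6×10⁻¹⁶ M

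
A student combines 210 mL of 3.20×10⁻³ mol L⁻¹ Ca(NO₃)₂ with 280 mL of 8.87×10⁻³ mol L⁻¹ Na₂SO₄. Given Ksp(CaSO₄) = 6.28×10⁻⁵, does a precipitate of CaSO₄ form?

The combined volume is 490 mL.
[Ca²⁺] = (3.20×10⁻³)(210)/490 = 1.37×10⁻³ mol L⁻¹
[SO₄²⁻] = (8.87×10⁻³)(280)/490 = 5.07×10⁻³ mol L⁻¹
Q = [Ca²⁺][SO₄²⁻] = 6.95×10⁻⁶
Since Q (6.95×10⁻⁶) is less than Ksp (6.28×10⁻⁵), no CaSO₄ precipitates.

No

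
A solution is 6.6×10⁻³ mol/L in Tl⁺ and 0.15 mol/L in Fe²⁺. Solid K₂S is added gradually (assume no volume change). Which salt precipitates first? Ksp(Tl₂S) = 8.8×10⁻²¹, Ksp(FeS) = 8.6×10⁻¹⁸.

Each salt precipitates once Q = Ksp for that salt.
For Tl₂S: [S²⁻] = (Ksp/[Tl⁺]^2) = 2.0×10⁻¹⁶ mol/L
For FeS: [S²⁻] = (Ksp/[Fe²⁺]) = 5.7×10⁻¹⁷ mol/L
FeS requires the lower [S²⁻], so it precipitates first.

FeS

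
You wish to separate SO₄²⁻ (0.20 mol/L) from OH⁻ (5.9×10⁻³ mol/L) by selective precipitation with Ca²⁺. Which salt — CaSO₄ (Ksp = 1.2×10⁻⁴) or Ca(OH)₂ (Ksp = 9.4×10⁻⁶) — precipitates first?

A salt starts to precipitate once the ion product Q reaches its Ksp.
For CaSO₄: [Ca²⁺] = (Ksp/[SO₄²⁻]) = 6.0×10⁻⁴ mol/L
For Ca(OH)₂: [Ca²⁺] = (Ksp/[OH⁻]^2) = 0.27 mol/L
Since CaSO₄ needs less Ca²⁺ to reach saturation, it precipitates first.

CaSO₄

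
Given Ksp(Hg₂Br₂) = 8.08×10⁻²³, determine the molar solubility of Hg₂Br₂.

2.72×10⁻⁸ M

Hg₂Br₂(s) ⇌ Hg₂²⁺(aq) + 2 Br⁻(aq)
Let s be the molar solubility. Then [Hg₂²⁺] = s and [Br⁻] = 2s.
Ksp = [Hg₂²⁺][Br⁻]^2 = s · (2s)^2 = 4s^3
4s^3 = 8.08×10⁻²³  ⇒  s^3 = 2.02×10⁻²³
s = (2.02×10⁻²³)^(1/3) = 2.72×10⁻⁸ mol/L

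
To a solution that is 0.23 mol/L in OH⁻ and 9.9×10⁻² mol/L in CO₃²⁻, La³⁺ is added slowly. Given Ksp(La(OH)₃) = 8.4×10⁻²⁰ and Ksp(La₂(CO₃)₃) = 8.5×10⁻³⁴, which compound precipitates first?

La(OH)₃

The threshold for precipitation is Q = Ksp.
For La(OH)₃: [La³⁺] = (Ksp/[OH⁻]^3) = 6.9×10⁻¹⁸ mol/L
For La₂(CO₃)₃: [La³⁺] = (Ksp/[CO₃²⁻]^3)^(1/2) = 9.4×10⁻¹⁶ mol/L
La(OH)₃ requires the lower [La³⁺], so it precipitates first.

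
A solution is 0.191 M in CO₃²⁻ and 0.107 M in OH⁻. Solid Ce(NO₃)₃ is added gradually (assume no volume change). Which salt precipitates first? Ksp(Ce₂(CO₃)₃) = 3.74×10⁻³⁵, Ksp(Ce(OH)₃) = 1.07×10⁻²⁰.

The threshold for precipitation is Q = Ksp.
For Ce₂(CO₃)₃: [Ce³⁺] = (Ksp/[CO₃²⁻]^3)^(1/2) = 7.33×10⁻¹⁷ M
For Ce(OH)₃: [Ce³⁺] = (Ksp/[OH⁻]^3) = 8.73×10⁻¹⁸ M
Since Ce(OH)₃ needs less Ce³⁺ to reach saturation, it precipitates first.

Ce(OH)₃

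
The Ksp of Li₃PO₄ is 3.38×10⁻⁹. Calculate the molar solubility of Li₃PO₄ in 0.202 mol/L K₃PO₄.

8.53×10⁻⁴ M

Li₃PO₄(s) ⇌ 3 Li⁺(aq) + PO₄³⁻(aq)
With PO₄³⁻ already at 0.202 mol/L and s small, take [PO₄³⁻] ≈ 0.202 mol/L and [Li⁺] = 3s.
Ksp = [Li⁺]^3[PO₄³⁻] = (3s)^3(0.202)
(3s)^3 = 3.38×10⁻⁹ / (0.202) = 1.67×10⁻⁸
s = 8.53×10⁻⁴ mol/L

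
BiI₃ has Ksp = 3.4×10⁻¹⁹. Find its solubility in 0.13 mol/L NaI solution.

1.5×10⁻¹⁶ M

BiI₃(s) ⇌ Bi³⁺(aq) + 3 I⁻(aq)
With I⁻ already at 0.13 mol/L and s small, take [I⁻] ≈ 0.13 mol/L and [Bi³⁺] = s.
Ksp = [Bi³⁺][I⁻]^3 = s(0.13)^3
s = 3.4×10⁻¹⁹ / (0.13)^3 = 1.5×10⁻¹⁶
s = 1.5×10⁻¹⁶ mol/L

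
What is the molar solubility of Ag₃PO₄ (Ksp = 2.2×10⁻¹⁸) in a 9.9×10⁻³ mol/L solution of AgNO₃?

2.3×10⁻¹² M

Ag₃PO₄(s) ⇌ 3 Ag⁺(aq) + PO₄³⁻(aq)
Ag⁺ is already present at 9.9×10⁻³ mol/L. If s mol/L of Ag₃PO₄ dissolves, [PO₄³⁻] = s while [Ag⁺] ≈ 9.9×10⁻³ mol/L.
Ksp = [Ag⁺]^3[PO₄³⁻] = (9.9×10⁻³)^3s
s = 2.2×10⁻¹⁸ / (9.9×10⁻³)^3 = 2.3×10⁻¹²
s = 2.3×10⁻¹² mol/L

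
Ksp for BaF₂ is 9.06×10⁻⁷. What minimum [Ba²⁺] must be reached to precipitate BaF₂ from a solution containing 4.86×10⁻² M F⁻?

Each salt precipitates once Q = Ksp for that salt.
BaF₂(s) ⇌ Ba²⁺(aq) + 2 F⁻(aq)
Ksp = [Ba²⁺][F⁻]^2 = [Ba²⁺](4.86×10⁻²)^2
[Ba²⁺] = 9.06×10⁻⁷ / (4.86×10⁻²)^2 = 3.84×10⁻⁴
[Ba²⁺] = 3.84×10⁻⁴ M

3.84×10⁻⁴ M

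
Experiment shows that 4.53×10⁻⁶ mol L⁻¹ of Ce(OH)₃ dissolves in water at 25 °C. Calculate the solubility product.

Ce(OH)₃(s) ⇌ Ce³⁺(aq) + 3 OH⁻(aq)
Let s be the molar solubility. Then [Ce³⁺] = s and [OH⁻] = 3s.
Ksp = [Ce³⁺][OH⁻]^3 = s · (3s)^3 = 27s^4
Ksp = 27 × (4.53×10⁻⁶)^4 = 1.14×10⁻²⁰

Ksp = 1.14×10⁻²⁰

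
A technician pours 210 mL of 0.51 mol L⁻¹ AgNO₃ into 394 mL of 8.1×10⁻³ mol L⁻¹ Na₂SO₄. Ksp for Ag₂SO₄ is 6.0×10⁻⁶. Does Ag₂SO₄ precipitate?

Yes

Total volume after mixing = 210 + 394 = 604 mL.
[Ag⁺] = (0.51)(210)/604 = 0.18 mol L⁻¹
[SO₄²⁻] = (8.1×10⁻³)(394)/604 = 5.3×10⁻³ mol L⁻¹
Q = [Ag⁺]^2[SO₄²⁻] = 1.7×10⁻⁴
Q = 1.7×10⁻⁴ > Ksp = 6.0×10⁻⁶, so the solution is supersaturated and Ag₂SO₄ precipitates.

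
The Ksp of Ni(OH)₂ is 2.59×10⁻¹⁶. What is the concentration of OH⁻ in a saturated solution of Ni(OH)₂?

8.03×10⁻⁶ M

Ni(OH)₂(s) ⇌ Ni²⁺(aq) + 2 OH⁻(aq)
If s mol/L of Ni(OH)₂ dissolves, [Ni²⁺] = s and [OH⁻] = 2s.
Ksp = [Ni²⁺][OH⁻]^2 = s · (2s)^2 = 4s^3 = 2.59×10⁻¹⁶
s = 4.02×10⁻⁶ M
[OH⁻] = 2s = 8.03×10⁻⁶ M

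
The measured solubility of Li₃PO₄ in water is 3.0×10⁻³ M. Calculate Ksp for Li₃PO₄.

Ksp = 2.2×10⁻⁹

Li₃PO₄(s) ⇌ 3 Li⁺(aq) + PO₄³⁻(aq)
If s mol/L of Li₃PO₄ dissolves, [Li⁺] = 3s and [PO₄³⁻] = s.
Ksp = [Li⁺]^3[PO₄³⁻] = (3s)^3 · s = 27s^4
Ksp = 27 × (3.0×10⁻³)^4 = 2.2×10⁻⁹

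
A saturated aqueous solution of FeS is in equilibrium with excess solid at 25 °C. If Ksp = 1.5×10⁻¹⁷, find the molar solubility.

3.9×10⁻⁹ M

FeS(s) ⇌ Fe²⁺(aq) + S²⁻(aq)
Call the molar solubility s, so that [Fe²⁺] = s and [S²⁻] = s.
Ksp = [Fe²⁺][S²⁻] = s · s = s^2
s^2 = 1.5×10⁻¹⁷
s = 3.9×10⁻⁹ mol/L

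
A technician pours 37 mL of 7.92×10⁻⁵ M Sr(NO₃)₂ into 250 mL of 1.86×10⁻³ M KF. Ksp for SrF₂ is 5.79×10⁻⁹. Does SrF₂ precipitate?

No

Total volume after mixing = 37 + 250 = 287 mL.
[Sr²⁺] = (7.92×10⁻⁵)(37)/287 = 1.02×10⁻⁵ M
[F⁻] = (1.86×10⁻³)(250)/287 = 1.62×10⁻³ M
Q = [Sr²⁺][F⁻]^2 = 2.68×10⁻¹¹
Q = 2.68×10⁻¹¹ < Ksp = 5.79×10⁻⁹, so the solution is unsaturated and no precipitate forms.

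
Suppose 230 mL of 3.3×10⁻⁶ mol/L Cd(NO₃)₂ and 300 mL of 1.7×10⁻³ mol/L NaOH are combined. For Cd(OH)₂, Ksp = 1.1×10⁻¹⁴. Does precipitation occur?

Total volume after mixing = 230 + 300 = 530 mL.
[Cd²⁺] = (3.3×10⁻⁶)(230)/530 = 1.4×10⁻⁶ mol/L
[OH⁻] = (1.7×10⁻³)(300)/530 = 9.6×10⁻⁴ mol/L
Q = [Cd²⁺][OH⁻]^2 = 1.3×10⁻¹²
Because Q > Ksp (1.3×10⁻¹² vs 1.1×10⁻¹⁴), a precipitate of Cd(OH)₂ forms.

Yes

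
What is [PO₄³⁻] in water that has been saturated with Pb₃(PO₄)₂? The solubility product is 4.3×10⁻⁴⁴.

1.7×10⁻⁹ M

Pb₃(PO₄)₂(s) ⇌ 3 Pb²⁺(aq) + 2 PO₄³⁻(aq)
Let s be the molar solubility. Then [Pb²⁺] = 3s and [PO₄³⁻] = 2s.
Ksp = [Pb²⁺]^3[PO₄³⁻]^2 = (3s)^3 · (2s)^2 = 108s^5 = 4.3×10⁻⁴⁴
s = 8.3×10⁻¹⁰ M
[PO₄³⁻] = 2s = 1.7×10⁻⁹ M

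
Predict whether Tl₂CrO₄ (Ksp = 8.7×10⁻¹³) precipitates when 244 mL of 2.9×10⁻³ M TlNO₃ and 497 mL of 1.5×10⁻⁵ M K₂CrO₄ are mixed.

Yes

After mixing, V = 244 mL + 497 mL = 741 mL.
[Tl⁺] = (2.9×10⁻³)(244)/741 = 9.5×10⁻⁴ M
[CrO₄²⁻] = (1.5×10⁻⁵)(497)/741 = 1.0×10⁻⁵ M
Q = [Tl⁺]^2[CrO₄²⁻] = 9.2×10⁻¹²
Q = 9.2×10⁻¹² > Ksp = 8.7×10⁻¹³, so the solution is supersaturated and Tl₂CrO₄ precipitates.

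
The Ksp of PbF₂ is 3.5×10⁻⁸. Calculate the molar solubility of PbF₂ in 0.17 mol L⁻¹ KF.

PbF₂(s) ⇌ Pb²⁺(aq) + 2 F⁻(aq)
F⁻ is already present at 0.17 mol L⁻¹. If s mol/L of PbF₂ dissolves, [Pb²⁺] = s while [F⁻] ≈ 0.17 mol L⁻¹.
Ksp = [Pb²⁺][F⁻]^2 = s(0.17)^2
s = 3.5×10⁻⁸ / (0.17)^2 = 1.2×10⁻⁶
s = 1.2×10⁻⁶ mol L⁻¹

1.2×10⁻⁶ M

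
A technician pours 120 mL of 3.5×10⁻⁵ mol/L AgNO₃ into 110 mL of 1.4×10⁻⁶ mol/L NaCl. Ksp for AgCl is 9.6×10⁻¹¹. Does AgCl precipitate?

The combined volume is 230 mL.
[Ag⁺] = (3.5×10⁻⁵)(120)/230 = 1.8×10⁻⁵ mol/L
[Cl⁻] = (1.4×10⁻⁶)(110)/230 = 6.7×10⁻⁷ mol/L
Q = [Ag⁺][Cl⁻] = 1.2×10⁻¹¹
Since Q (1.2×10⁻¹¹) is less than Ksp (9.6×10⁻¹¹), no AgCl precipitates.

No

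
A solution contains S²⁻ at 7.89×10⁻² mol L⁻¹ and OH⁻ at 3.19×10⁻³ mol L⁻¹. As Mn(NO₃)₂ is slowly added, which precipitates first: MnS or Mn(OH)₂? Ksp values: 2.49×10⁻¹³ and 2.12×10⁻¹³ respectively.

Each salt precipitates once Q = Ksp for that salt.
For MnS: [Mn²⁺] = (Ksp/[S²⁻]) = 3.16×10⁻¹² mol L⁻¹
For Mn(OH)₂: [Mn²⁺] = (Ksp/[OH⁻]^2) = 2.08×10⁻⁸ mol L⁻¹
The smaller threshold [Mn²⁺] is reached first, so MnS precipitates first.

MnS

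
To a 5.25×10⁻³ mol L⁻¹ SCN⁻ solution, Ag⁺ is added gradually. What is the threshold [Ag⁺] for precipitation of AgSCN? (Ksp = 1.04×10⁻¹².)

Precipitation of each salt begins when its ion product equals Ksp.
AgSCN(s) ⇌ Ag⁺(aq) + SCN⁻(aq)
Ksp = [Ag⁺][SCN⁻] = [Ag⁺](5.25×10⁻³)
[Ag⁺] = 1.04×10⁻¹² / (5.25×10⁻³) = 1.98×10⁻¹⁰
[Ag⁺] = 1.98×10⁻¹⁰ mol L⁻¹

1.98×10⁻¹⁰ M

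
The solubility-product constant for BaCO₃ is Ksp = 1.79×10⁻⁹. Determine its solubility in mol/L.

4.23×10⁻⁵ M

BaCO₃(s) ⇌ Ba²⁺(aq) + CO₃²⁻(aq)
If s mol/L of BaCO₃ dissolves, [Ba²⁺] = s and [CO₃²⁻] = s.
Ksp = [Ba²⁺][CO₃²⁻] = s · s = s^2
s^2 = 1.79×10⁻⁹
Taking the 2nd root, s = 4.23×10⁻⁵ mol/L.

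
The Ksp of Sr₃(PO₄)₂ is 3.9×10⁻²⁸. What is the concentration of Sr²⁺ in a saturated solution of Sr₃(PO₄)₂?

3.9×10⁻⁶ M

Sr₃(PO₄)₂(s) ⇌ 3 Sr²⁺(aq) + 2 PO₄³⁻(aq)
With molar solubility s: [Sr²⁺] = 3s, [PO₄³⁻] = 2s.
Ksp = [Sr²⁺]^3[PO₄³⁻]^2 = (3s)^3 · (2s)^2 = 108s^5 = 3.9×10⁻²⁸
s = 1.3×10⁻⁶ M
[Sr²⁺] = 3s = 3.9×10⁻⁶ M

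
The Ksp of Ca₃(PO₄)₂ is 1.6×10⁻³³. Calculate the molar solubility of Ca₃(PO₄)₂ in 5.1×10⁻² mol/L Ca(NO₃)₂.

Ca₃(PO₄)₂(s) ⇌ 3 Ca²⁺(aq) + 2 PO₄³⁻(aq)
Let s be the solubility of Ca₃(PO₄)₂ here. The common ion gives [Ca²⁺] ≈ 5.1×10⁻² mol/L, and [PO₄³⁻] = 2s.
Ksp = [Ca²⁺]^3[PO₄³⁻]^2 = (5.1×10⁻²)^3(2s)^2
(2s)^2 = 1.6×10⁻³³ / (5.1×10⁻²)^3 = 1.2×10⁻²⁹
s = 1.7×10⁻¹⁵ mol/L

1.7×10⁻¹⁵ M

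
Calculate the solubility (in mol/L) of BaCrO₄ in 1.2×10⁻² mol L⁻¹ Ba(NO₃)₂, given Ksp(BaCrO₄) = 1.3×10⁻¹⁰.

BaCrO₄(s) ⇌ Ba²⁺(aq) + CrO₄²⁻(aq)
The solution already contains Ba²⁺ at 1.2×10⁻² mol L⁻¹. Let s be the molar solubility of BaCrO₄.
[Ba²⁺] ≈ 1.2×10⁻² mol L⁻¹ (common ion dominates); [CrO₄²⁻] = s.
Ksp = [Ba²⁺][CrO₄²⁻] = (1.2×10⁻²)s
s = 1.3×10⁻¹⁰ / (1.2×10⁻²) = 1.1×10⁻⁸
s = 1.1×10⁻⁸ mol L⁻¹

1.1×10⁻⁸ M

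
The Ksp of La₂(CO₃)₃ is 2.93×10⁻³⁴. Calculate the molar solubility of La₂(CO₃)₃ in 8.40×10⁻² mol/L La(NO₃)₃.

La₂(CO₃)₃(s) ⇌ 2 La³⁺(aq) + 3 CO₃²⁻(aq)
Let s be the solubility of La₂(CO₃)₃ here. The common ion gives [La³⁺] ≈ 8.40×10⁻² mol/L, and [CO₃²⁻] = 3s.
Ksp = [La³⁺]^2[CO₃²⁻]^3 = (8.40×10⁻²)^2(3s)^3
(3s)^3 = 2.93×10⁻³⁴ / (8.40×10⁻²)^2 = 4.15×10⁻³²
s = 1.15×10⁻¹¹ mol/L

1.15×10⁻¹¹ M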